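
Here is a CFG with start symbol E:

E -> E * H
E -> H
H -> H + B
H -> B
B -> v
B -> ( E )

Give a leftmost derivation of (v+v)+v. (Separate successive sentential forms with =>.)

E => H   [E -> H]
H => H+B   [H -> H + B]
H+B => B+B   [H -> B]
B+B => (E)+B   [B -> ( E )]
(E)+B => (H)+B   [E -> H]
(H)+B => (H+B)+B   [H -> H + B]
(H+B)+B => (B+B)+B   [H -> B]
(B+B)+B => (v+B)+B   [B -> v]
(v+B)+B => (v+v)+B   [B -> v]
(v+v)+B => (v+v)+v   [B -> v]

E => H => H+B => B+B => (E)+B => (H)+B => (H+B)+B => (B+B)+B => (v+B)+B => (v+v)+B => (v+v)+v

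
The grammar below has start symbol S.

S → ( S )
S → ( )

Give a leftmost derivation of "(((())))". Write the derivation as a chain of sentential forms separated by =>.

S => (S) => ((S)) => (((S))) => (((())))

S => (S)   [S → ( S )]
(S) => ((S))   [S → ( S )]
((S)) => (((S)))   [S → ( S )]
(((S))) => (((())))   [S → ( )]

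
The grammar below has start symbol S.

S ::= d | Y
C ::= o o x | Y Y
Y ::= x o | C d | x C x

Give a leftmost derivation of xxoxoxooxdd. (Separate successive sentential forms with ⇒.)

S ⇒ Y ⇒ Cd ⇒ YYd ⇒ xCxYd ⇒ xYYxYd ⇒ xxoYxYd ⇒ xxoxoxYd ⇒ xxoxoxCdd ⇒ xxoxoxooxdd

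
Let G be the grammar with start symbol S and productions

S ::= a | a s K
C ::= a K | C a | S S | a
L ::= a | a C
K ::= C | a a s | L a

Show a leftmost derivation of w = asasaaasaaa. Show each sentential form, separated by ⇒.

S ⇒ asK ⇒ asC ⇒ asCa ⇒ asCaa ⇒ asSSaa ⇒ asasKSaa ⇒ asasCSaa ⇒ asasaKSaa ⇒ asasaaasSaa ⇒ asasaaasaaa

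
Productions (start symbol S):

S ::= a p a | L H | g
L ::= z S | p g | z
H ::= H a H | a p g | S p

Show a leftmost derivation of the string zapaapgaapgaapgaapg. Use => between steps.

S => LH   [S ::= L H]
LH => zSH   [L ::= z S]
zSH => zapaH   [S ::= a p a]
zapaH => zapaHaH   [H ::= H a H]
zapaHaH => zapaHaHaH   [H ::= H a H]
zapaHaHaH => zapaHaHaHaH   [H ::= H a H]
zapaHaHaHaH => zapaapgaHaHaH   [H ::= a p g]
zapaapgaHaHaH => zapaapgaapgaHaH   [H ::= a p g]
zapaapgaapgaHaH => zapaapgaapgaapgaH   [H ::= a p g]
zapaapgaapgaapgaH => zapaapgaapgaapgaapg   [H ::= a p g]

S => LH => zSH => zapaH => zapaHaH => zapaHaHaH => zapaHaHaHaH => zapaapgaHaHaH => zapaapgaapgaHaH => zapaapgaapgaapgaH => zapaapgaapgaapgaapg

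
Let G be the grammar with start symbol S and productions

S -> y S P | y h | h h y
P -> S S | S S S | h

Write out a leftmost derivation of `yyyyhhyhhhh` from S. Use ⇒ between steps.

S⇒ySP⇒yySPP⇒yyySPPP⇒yyyySPPPP⇒yyyyhhyPPPP⇒yyyyhhyhPPP⇒yyyyhhyhhPP⇒yyyyhhyhhhP⇒yyyyhhyhhhh

S ⇒ ySP   [S -> y S P]
ySP ⇒ yySPP   [S -> y S P]
yySPP ⇒ yyySPPP   [S -> y S P]
yyySPPP ⇒ yyyySPPPP   [S -> y S P]
yyyySPPPP ⇒ yyyyhhyPPPP   [S -> h h y]
yyyyhhyPPPP ⇒ yyyyhhyhPPP   [P -> h]
yyyyhhyhPPP ⇒ yyyyhhyhhPP   [P -> h]
yyyyhhyhhPP ⇒ yyyyhhyhhhP   [P -> h]
yyyyhhyhhhP ⇒ yyyyhhyhhhh   [P -> h]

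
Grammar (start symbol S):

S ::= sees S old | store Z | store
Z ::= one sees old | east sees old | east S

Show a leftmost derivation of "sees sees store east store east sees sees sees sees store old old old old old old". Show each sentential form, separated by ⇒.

S ⇒ sees S old ⇒ sees sees S old old ⇒ sees sees store Z old old ⇒ sees sees store east S old old ⇒ sees sees store east store Z old old ⇒ sees sees store east store east S old old ⇒ sees sees store east store east sees S old old old ⇒ sees sees store east store east sees sees S old old old old ⇒ sees sees store east store east sees sees sees S old old old old old ⇒ sees sees store east store east sees sees sees sees S old old old old old old ⇒ sees sees store east store east sees sees sees sees store old old old old old old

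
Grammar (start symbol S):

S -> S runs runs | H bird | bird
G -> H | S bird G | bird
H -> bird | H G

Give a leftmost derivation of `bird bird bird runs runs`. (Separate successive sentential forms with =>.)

S => S runs runs   [S -> S runs runs]
S runs runs => H bird runs runs   [S -> H bird]
H bird runs runs => H G bird runs runs   [H -> H G]
H G bird runs runs => bird G bird runs runs   [H -> bird]
bird G bird runs runs => bird H bird runs runs   [G -> H]
bird H bird runs runs => bird bird bird runs runs   [H -> bird]

S => S runs runs => H bird runs runs => H G bird runs runs => bird G bird runs runs => bird H bird runs runs => bird bird bird runs runs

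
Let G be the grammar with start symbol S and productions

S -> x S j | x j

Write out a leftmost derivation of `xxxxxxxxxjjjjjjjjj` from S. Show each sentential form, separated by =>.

S => xSj   [S -> x S j]
xSj => xxSjj   [S -> x S j]
xxSjj => xxxSjjj   [S -> x S j]
xxxSjjj => xxxxSjjjj   [S -> x S j]
xxxxSjjjj => xxxxxSjjjjj   [S -> x S j]
xxxxxSjjjjj => xxxxxxSjjjjjj   [S -> x S j]
xxxxxxSjjjjjj => xxxxxxxSjjjjjjj   [S -> x S j]
xxxxxxxSjjjjjjj => xxxxxxxxSjjjjjjjj   [S -> x S j]
xxxxxxxxSjjjjjjjj => xxxxxxxxxjjjjjjjjj   [S -> x j]

S=>xSj=>xxSjj=>xxxSjjj=>xxxxSjjjj=>xxxxxSjjjjj=>xxxxxxSjjjjjj=>xxxxxxxSjjjjjjj=>xxxxxxxxSjjjjjjjj=>xxxxxxxxxjjjjjjjjj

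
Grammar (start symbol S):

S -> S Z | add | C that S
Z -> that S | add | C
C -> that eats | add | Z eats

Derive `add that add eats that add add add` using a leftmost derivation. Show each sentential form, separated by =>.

S => S Z => C that S Z => add that S Z => add that S Z Z => add that C that S Z Z => add that Z eats that S Z Z => add that add eats that S Z Z => add that add eats that add Z Z => add that add eats that add add Z => add that add eats that add add add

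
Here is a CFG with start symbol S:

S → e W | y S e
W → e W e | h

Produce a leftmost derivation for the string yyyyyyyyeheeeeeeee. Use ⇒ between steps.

S⇒ySe⇒yySee⇒yyySeee⇒yyyySeeee⇒yyyyySeeeee⇒yyyyyySeeeeee⇒yyyyyyySeeeeeee⇒yyyyyyyySeeeeeeee⇒yyyyyyyyeWeeeeeeee⇒yyyyyyyyeheeeeeeee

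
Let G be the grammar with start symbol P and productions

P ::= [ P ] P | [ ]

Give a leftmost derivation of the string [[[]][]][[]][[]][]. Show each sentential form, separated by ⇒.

P ⇒ [P]P   [P ::= [ P ] P]
[P]P ⇒ [[P]P]P   [P ::= [ P ] P]
[[P]P]P ⇒ [[[]]P]P   [P ::= [ ]]
[[[]]P]P ⇒ [[[]][]]P   [P ::= [ ]]
[[[]][]]P ⇒ [[[]][]][P]P   [P ::= [ P ] P]
[[[]][]][P]P ⇒ [[[]][]][[]]P   [P ::= [ ]]
[[[]][]][[]]P ⇒ [[[]][]][[]][P]P   [P ::= [ P ] P]
[[[]][]][[]][P]P ⇒ [[[]][]][[]][[]]P   [P ::= [ ]]
[[[]][]][[]][[]]P ⇒ [[[]][]][[]][[]][]   [P ::= [ ]]

P⇒[P]P⇒[[P]P]P⇒[[[]]P]P⇒[[[]][]]P⇒[[[]][]][P]P⇒[[[]][]][[]]P⇒[[[]][]][[]][P]P⇒[[[]][]][[]][[]]P⇒[[[]][]][[]][[]][]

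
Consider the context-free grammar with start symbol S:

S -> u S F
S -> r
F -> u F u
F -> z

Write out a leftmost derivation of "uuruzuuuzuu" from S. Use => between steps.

S => uSF => uuSFF => uurFF => uuruFuF => uuruzuF => uuruzuuFu => uuruzuuuFuu => uuruzuuuzuu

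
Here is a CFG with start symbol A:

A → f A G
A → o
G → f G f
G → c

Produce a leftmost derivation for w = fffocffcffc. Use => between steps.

A => fAG => ffAGG => fffAGGG => fffoGGG => fffocGG => fffocfGfG => fffocffGffG => fffocffcffG => fffocffcffc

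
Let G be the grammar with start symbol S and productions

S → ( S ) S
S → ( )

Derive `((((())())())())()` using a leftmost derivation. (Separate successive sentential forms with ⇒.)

S⇒(S)S⇒((S)S)S⇒(((S)S)S)S⇒((((S)S)S)S)S⇒((((())S)S)S)S⇒((((())())S)S)S⇒((((())())())S)S⇒((((())())())())S⇒((((())())())())()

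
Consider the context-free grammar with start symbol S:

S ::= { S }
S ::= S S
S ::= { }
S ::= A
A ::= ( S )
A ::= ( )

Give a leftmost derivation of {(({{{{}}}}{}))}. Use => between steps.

S => {S}   [S ::= { S }]
{S} => {A}   [S ::= A]
{A} => {(S)}   [A ::= ( S )]
{(S)} => {(A)}   [S ::= A]
{(A)} => {((S))}   [A ::= ( S )]
{((S))} => {((SS))}   [S ::= S S]
{((SS))} => {(({S}S))}   [S ::= { S }]
{(({S}S))} => {(({{S}}S))}   [S ::= { S }]
{(({{S}}S))} => {(({{{S}}}S))}   [S ::= { S }]
{(({{{S}}}S))} => {(({{{{}}}}S))}   [S ::= { }]
{(({{{{}}}}S))} => {(({{{{}}}}{}))}   [S ::= { }]

S=>{S}=>{A}=>{(S)}=>{(A)}=>{((S))}=>{((SS))}=>{(({S}S))}=>{(({{S}}S))}=>{(({{{S}}}S))}=>{(({{{{}}}}S))}=>{(({{{{}}}}{}))}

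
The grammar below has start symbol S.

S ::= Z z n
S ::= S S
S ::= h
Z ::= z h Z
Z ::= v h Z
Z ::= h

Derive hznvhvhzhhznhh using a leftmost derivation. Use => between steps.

S => SS   [S ::= S S]
SS => SSS   [S ::= S S]
SSS => SSSS   [S ::= S S]
SSSS => ZznSSS   [S ::= Z z n]
ZznSSS => hznSSS   [Z ::= h]
hznSSS => hznZznSS   [S ::= Z z n]
hznZznSS => hznvhZznSS   [Z ::= v h Z]
hznvhZznSS => hznvhvhZznSS   [Z ::= v h Z]
hznvhvhZznSS => hznvhvhzhZznSS   [Z ::= z h Z]
hznvhvhzhZznSS => hznvhvhzhhznSS   [Z ::= h]
hznvhvhzhhznSS => hznvhvhzhhznhS   [S ::= h]
hznvhvhzhhznhS => hznvhvhzhhznhh   [S ::= h]

S => SS => SSS => SSSS => ZznSSS => hznSSS => hznZznSS => hznvhZznSS => hznvhvhZznSS => hznvhvhzhZznSS => hznvhvhzhhznSS => hznvhvhzhhznhS => hznvhvhzhhznhh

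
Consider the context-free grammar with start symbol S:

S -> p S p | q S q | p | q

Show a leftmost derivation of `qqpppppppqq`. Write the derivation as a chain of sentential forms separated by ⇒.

S ⇒ qSq   [S -> q S q]
qSq ⇒ qqSqq   [S -> q S q]
qqSqq ⇒ qqpSpqq   [S -> p S p]
qqpSpqq ⇒ qqppSppqq   [S -> p S p]
qqppSppqq ⇒ qqpppSpppqq   [S -> p S p]
qqpppSpppqq ⇒ qqpppppppqq   [S -> p]

S⇒qSq⇒qqSqq⇒qqpSpqq⇒qqppSppqq⇒qqpppSpppqq⇒qqpppppppqq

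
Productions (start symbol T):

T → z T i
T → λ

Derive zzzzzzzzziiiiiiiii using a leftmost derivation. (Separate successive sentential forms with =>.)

T=>zTi=>zzTii=>zzzTiii=>zzzzTiiii=>zzzzzTiiiii=>zzzzzzTiiiiii=>zzzzzzzTiiiiiii=>zzzzzzzzTiiiiiiii=>zzzzzzzzzTiiiiiiiii=>zzzzzzzzziiiiiiiii

T => zTi   [T → z T i]
zTi => zzTii   [T → z T i]
zzTii => zzzTiii   [T → z T i]
zzzTiii => zzzzTiiii   [T → z T i]
zzzzTiiii => zzzzzTiiiii   [T → z T i]
zzzzzTiiiii => zzzzzzTiiiiii   [T → z T i]
zzzzzzTiiiiii => zzzzzzzTiiiiiii   [T → z T i]
zzzzzzzTiiiiiii => zzzzzzzzTiiiiiiii   [T → z T i]
zzzzzzzzTiiiiiiii => zzzzzzzzzTiiiiiiiii   [T → z T i]
zzzzzzzzzTiiiiiiiii => zzzzzzzzziiiiiiiii   [T → λ]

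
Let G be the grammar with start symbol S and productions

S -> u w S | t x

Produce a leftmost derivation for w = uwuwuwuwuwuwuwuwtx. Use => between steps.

S => uwS => uwuwS => uwuwuwS => uwuwuwuwS => uwuwuwuwuwS => uwuwuwuwuwuwS => uwuwuwuwuwuwuwS => uwuwuwuwuwuwuwuwS => uwuwuwuwuwuwuwuwtx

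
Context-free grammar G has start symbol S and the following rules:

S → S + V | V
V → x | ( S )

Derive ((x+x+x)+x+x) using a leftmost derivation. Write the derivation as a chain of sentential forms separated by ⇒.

S ⇒ V ⇒ (S) ⇒ (S+V) ⇒ (S+V+V) ⇒ (V+V+V) ⇒ ((S)+V+V) ⇒ ((S+V)+V+V) ⇒ ((S+V+V)+V+V) ⇒ ((V+V+V)+V+V) ⇒ ((x+V+V)+V+V) ⇒ ((x+x+V)+V+V) ⇒ ((x+x+x)+V+V) ⇒ ((x+x+x)+x+V) ⇒ ((x+x+x)+x+x)

S ⇒ V   [S → V]
V ⇒ (S)   [V → ( S )]
(S) ⇒ (S+V)   [S → S + V]
(S+V) ⇒ (S+V+V)   [S → S + V]
(S+V+V) ⇒ (V+V+V)   [S → V]
(V+V+V) ⇒ ((S)+V+V)   [V → ( S )]
((S)+V+V) ⇒ ((S+V)+V+V)   [S → S + V]
((S+V)+V+V) ⇒ ((S+V+V)+V+V)   [S → S + V]
((S+V+V)+V+V) ⇒ ((V+V+V)+V+V)   [S → V]
((V+V+V)+V+V) ⇒ ((x+V+V)+V+V)   [V → x]
((x+V+V)+V+V) ⇒ ((x+x+V)+V+V)   [V → x]
((x+x+V)+V+V) ⇒ ((x+x+x)+V+V)   [V → x]
((x+x+x)+V+V) ⇒ ((x+x+x)+x+V)   [V → x]
((x+x+x)+x+V) ⇒ ((x+x+x)+x+x)   [V → x]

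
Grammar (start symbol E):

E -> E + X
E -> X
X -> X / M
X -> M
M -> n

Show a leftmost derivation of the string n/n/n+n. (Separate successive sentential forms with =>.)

E => E+X => X+X => X/M+X => X/M/M+X => M/M/M+X => n/M/M+X => n/n/M+X => n/n/n+X => n/n/n+M => n/n/n+n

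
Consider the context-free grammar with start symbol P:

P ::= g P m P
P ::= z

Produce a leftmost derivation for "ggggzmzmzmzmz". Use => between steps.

P => gPmP   [P ::= g P m P]
gPmP => ggPmPmP   [P ::= g P m P]
ggPmPmP => gggPmPmPmP   [P ::= g P m P]
gggPmPmPmP => ggggPmPmPmPmP   [P ::= g P m P]
ggggPmPmPmPmP => ggggzmPmPmPmP   [P ::= z]
ggggzmPmPmPmP => ggggzmzmPmPmP   [P ::= z]
ggggzmzmPmPmP => ggggzmzmzmPmP   [P ::= z]
ggggzmzmzmPmP => ggggzmzmzmzmP   [P ::= z]
ggggzmzmzmzmP => ggggzmzmzmzmz   [P ::= z]

P => gPmP => ggPmPmP => gggPmPmPmP => ggggPmPmPmPmP => ggggzmPmPmPmP => ggggzmzmPmPmP => ggggzmzmzmPmP => ggggzmzmzmzmP => ggggzmzmzmzmz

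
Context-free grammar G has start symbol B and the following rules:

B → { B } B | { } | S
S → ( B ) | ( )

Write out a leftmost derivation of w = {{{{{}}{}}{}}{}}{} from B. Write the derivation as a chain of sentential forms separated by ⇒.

B⇒{B}B⇒{{B}B}B⇒{{{B}B}B}B⇒{{{{B}B}B}B}B⇒{{{{{}}B}B}B}B⇒{{{{{}}{}}B}B}B⇒{{{{{}}{}}{}}B}B⇒{{{{{}}{}}{}}{}}B⇒{{{{{}}{}}{}}{}}{}

B ⇒ {B}B   [B → { B } B]
{B}B ⇒ {{B}B}B   [B → { B } B]
{{B}B}B ⇒ {{{B}B}B}B   [B → { B } B]
{{{B}B}B}B ⇒ {{{{B}B}B}B}B   [B → { B } B]
{{{{B}B}B}B}B ⇒ {{{{{}}B}B}B}B   [B → { }]
{{{{{}}B}B}B}B ⇒ {{{{{}}{}}B}B}B   [B → { }]
{{{{{}}{}}B}B}B ⇒ {{{{{}}{}}{}}B}B   [B → { }]
{{{{{}}{}}{}}B}B ⇒ {{{{{}}{}}{}}{}}B   [B → { }]
{{{{{}}{}}{}}{}}B ⇒ {{{{{}}{}}{}}{}}{}   [B → { }]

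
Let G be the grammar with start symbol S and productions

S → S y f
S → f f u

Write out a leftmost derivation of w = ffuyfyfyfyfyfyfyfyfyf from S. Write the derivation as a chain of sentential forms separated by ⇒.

S ⇒ Syf ⇒ Syfyf ⇒ Syfyfyf ⇒ Syfyfyfyf ⇒ Syfyfyfyfyf ⇒ Syfyfyfyfyfyf ⇒ Syfyfyfyfyfyfyf ⇒ Syfyfyfyfyfyfyfyf ⇒ Syfyfyfyfyfyfyfyfyf ⇒ ffuyfyfyfyfyfyfyfyfyf

S ⇒ Syf   [S → S y f]
Syf ⇒ Syfyf   [S → S y f]
Syfyf ⇒ Syfyfyf   [S → S y f]
Syfyfyf ⇒ Syfyfyfyf   [S → S y f]
Syfyfyfyf ⇒ Syfyfyfyfyf   [S → S y f]
Syfyfyfyfyf ⇒ Syfyfyfyfyfyf   [S → S y f]
Syfyfyfyfyfyf ⇒ Syfyfyfyfyfyfyf   [S → S y f]
Syfyfyfyfyfyfyf ⇒ Syfyfyfyfyfyfyfyf   [S → S y f]
Syfyfyfyfyfyfyfyf ⇒ Syfyfyfyfyfyfyfyfyf   [S → S y f]
Syfyfyfyfyfyfyfyfyf ⇒ ffuyfyfyfyfyfyfyfyfyf   [S → f f u]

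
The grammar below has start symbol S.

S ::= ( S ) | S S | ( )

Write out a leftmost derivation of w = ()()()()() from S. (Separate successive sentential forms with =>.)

S => SS => SSS => SSSS => SSSSS => ()SSSS => ()()SSS => ()()()SS => ()()()()S => ()()()()()

S => SS   [S ::= S S]
SS => SSS   [S ::= S S]
SSS => SSSS   [S ::= S S]
SSSS => SSSSS   [S ::= S S]
SSSSS => ()SSSS   [S ::= ( )]
()SSSS => ()()SSS   [S ::= ( )]
()()SSS => ()()()SS   [S ::= ( )]
()()()SS => ()()()()S   [S ::= ( )]
()()()()S => ()()()()()   [S ::= ( )]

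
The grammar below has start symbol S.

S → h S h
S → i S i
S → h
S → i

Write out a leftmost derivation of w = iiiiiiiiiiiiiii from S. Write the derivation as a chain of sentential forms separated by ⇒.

S ⇒ iSi ⇒ iiSii ⇒ iiiSiii ⇒ iiiiSiiii ⇒ iiiiiSiiiii ⇒ iiiiiiSiiiiii ⇒ iiiiiiiSiiiiiii ⇒ iiiiiiiiiiiiiii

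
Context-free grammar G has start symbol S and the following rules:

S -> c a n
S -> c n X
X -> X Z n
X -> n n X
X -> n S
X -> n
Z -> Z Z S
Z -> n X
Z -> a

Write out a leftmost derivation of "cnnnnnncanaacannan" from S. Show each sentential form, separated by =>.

S => cnX   [S -> c n X]
cnX => cnnnX   [X -> n n X]
cnnnX => cnnnXZn   [X -> X Z n]
cnnnXZn => cnnnXZnZn   [X -> X Z n]
cnnnXZnZn => cnnnnnXZnZn   [X -> n n X]
cnnnnnXZnZn => cnnnnnnSZnZn   [X -> n S]
cnnnnnnSZnZn => cnnnnnncanZnZn   [S -> c a n]
cnnnnnncanZnZn => cnnnnnncanZZSnZn   [Z -> Z Z S]
cnnnnnncanZZSnZn => cnnnnnncanaZSnZn   [Z -> a]
cnnnnnncanaZSnZn => cnnnnnncanaaSnZn   [Z -> a]
cnnnnnncanaaSnZn => cnnnnnncanaacannZn   [S -> c a n]
cnnnnnncanaacannZn => cnnnnnncanaacannan   [Z -> a]

S => cnX => cnnnX => cnnnXZn => cnnnXZnZn => cnnnnnXZnZn => cnnnnnnSZnZn => cnnnnnncanZnZn => cnnnnnncanZZSnZn => cnnnnnncanaZSnZn => cnnnnnncanaaSnZn => cnnnnnncanaacannZn => cnnnnnncanaacannan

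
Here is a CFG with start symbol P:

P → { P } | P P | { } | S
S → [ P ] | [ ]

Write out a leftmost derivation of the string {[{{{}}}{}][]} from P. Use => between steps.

P=>{P}=>{PP}=>{SP}=>{[P]P}=>{[PP]P}=>{[{P}P]P}=>{[{{P}}P]P}=>{[{{{}}}P]P}=>{[{{{}}}{}]P}=>{[{{{}}}{}]S}=>{[{{{}}}{}][]}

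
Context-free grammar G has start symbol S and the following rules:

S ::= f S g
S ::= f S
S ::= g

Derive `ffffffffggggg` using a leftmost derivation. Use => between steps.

S => fS => ffS => fffS => ffffSg => fffffSgg => ffffffSggg => fffffffSgggg => ffffffffSgggg => ffffffffggggg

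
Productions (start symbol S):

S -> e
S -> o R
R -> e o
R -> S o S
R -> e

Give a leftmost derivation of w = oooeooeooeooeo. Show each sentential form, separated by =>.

S=>oR=>oSoS=>ooRoS=>ooSoSoS=>oooRoSoS=>oooSoSoSoS=>oooeoSoSoS=>oooeooRoSoS=>oooeooeooSoS=>oooeooeooeoS=>oooeooeooeooR=>oooeooeooeooeo

S => oR   [S -> o R]
oR => oSoS   [R -> S o S]
oSoS => ooRoS   [S -> o R]
ooRoS => ooSoSoS   [R -> S o S]
ooSoSoS => oooRoSoS   [S -> o R]
oooRoSoS => oooSoSoSoS   [R -> S o S]
oooSoSoSoS => oooeoSoSoS   [S -> e]
oooeoSoSoS => oooeooRoSoS   [S -> o R]
oooeooRoSoS => oooeooeooSoS   [R -> e o]
oooeooeooSoS => oooeooeooeoS   [S -> e]
oooeooeooeoS => oooeooeooeooR   [S -> o R]
oooeooeooeooR => oooeooeooeooeo   [R -> e o]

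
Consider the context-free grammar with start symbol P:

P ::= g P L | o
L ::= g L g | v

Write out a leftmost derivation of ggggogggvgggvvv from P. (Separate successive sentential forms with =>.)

P => gPL => ggPLL => gggPLLL => ggggPLLLL => ggggoLLLL => ggggogLgLLL => ggggoggLggLLL => ggggogggLgggLLL => ggggogggvgggLLL => ggggogggvgggvLL => ggggogggvgggvvL => ggggogggvgggvvv

P => gPL   [P ::= g P L]
gPL => ggPLL   [P ::= g P L]
ggPLL => gggPLLL   [P ::= g P L]
gggPLLL => ggggPLLLL   [P ::= g P L]
ggggPLLLL => ggggoLLLL   [P ::= o]
ggggoLLLL => ggggogLgLLL   [L ::= g L g]
ggggogLgLLL => ggggoggLggLLL   [L ::= g L g]
ggggoggLggLLL => ggggogggLgggLLL   [L ::= g L g]
ggggogggLgggLLL => ggggogggvgggLLL   [L ::= v]
ggggogggvgggLLL => ggggogggvgggvLL   [L ::= v]
ggggogggvgggvLL => ggggogggvgggvvL   [L ::= v]
ggggogggvgggvvL => ggggogggvgggvvv   [L ::= v]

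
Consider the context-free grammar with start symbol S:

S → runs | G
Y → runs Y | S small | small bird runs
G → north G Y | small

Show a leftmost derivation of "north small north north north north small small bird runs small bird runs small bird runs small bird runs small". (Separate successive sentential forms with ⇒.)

S ⇒ G ⇒ north G Y ⇒ north small Y ⇒ north small S small ⇒ north small G small ⇒ north small north G Y small ⇒ north small north north G Y Y small ⇒ north small north north north G Y Y Y small ⇒ north small north north north north G Y Y Y Y small ⇒ north small north north north north small Y Y Y Y small ⇒ north small north north north north small small bird runs Y Y Y small ⇒ north small north north north north small small bird runs small bird runs Y Y small ⇒ north small north north north north small small bird runs small bird runs small bird runs Y small ⇒ north small north north north north small small bird runs small bird runs small bird runs small bird runs small

S ⇒ G   [S → G]
G ⇒ north G Y   [G → north G Y]
north G Y ⇒ north small Y   [G → small]
north small Y ⇒ north small S small   [Y → S small]
north small S small ⇒ north small G small   [S → G]
north small G small ⇒ north small north G Y small   [G → north G Y]
north small north G Y small ⇒ north small north north G Y Y small   [G → north G Y]
north small north north G Y Y small ⇒ north small north north north G Y Y Y small   [G → north G Y]
north small north north north G Y Y Y small ⇒ north small north north north north G Y Y Y Y small   [G → north G Y]
north small north north north north G Y Y Y Y small ⇒ north small north north north north small Y Y Y Y small   [G → small]
north small north north north north small Y Y Y Y small ⇒ north small north north north north small small bird runs Y Y Y small   [Y → small bird runs]
north small north north north north small small bird runs Y Y Y small ⇒ north small north north north north small small bird runs small bird runs Y Y small   [Y → small bird runs]
north small north north north north small small bird runs small bird runs Y Y small ⇒ north small north north north north small small bird runs small bird runs small bird runs Y small   [Y → small bird runs]
north small north north north north small small bird runs small bird runs small bird runs Y small ⇒ north small north north north north small small bird runs small bird runs small bird runs small bird runs small   [Y → small bird runs]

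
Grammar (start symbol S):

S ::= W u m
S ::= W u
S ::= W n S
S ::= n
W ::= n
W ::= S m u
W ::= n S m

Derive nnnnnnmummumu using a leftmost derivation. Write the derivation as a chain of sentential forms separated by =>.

S => WnS => nnS => nnWu => nnnSmu => nnnWumu => nnnnSmumu => nnnnWummumu => nnnnnSmummumu => nnnnnnmummumu

S => WnS   [S ::= W n S]
WnS => nnS   [W ::= n]
nnS => nnWu   [S ::= W u]
nnWu => nnnSmu   [W ::= n S m]
nnnSmu => nnnWumu   [S ::= W u]
nnnWumu => nnnnSmumu   [W ::= n S m]
nnnnSmumu => nnnnWummumu   [S ::= W u m]
nnnnWummumu => nnnnnSmummumu   [W ::= n S m]
nnnnnSmummumu => nnnnnnmummumu   [S ::= n]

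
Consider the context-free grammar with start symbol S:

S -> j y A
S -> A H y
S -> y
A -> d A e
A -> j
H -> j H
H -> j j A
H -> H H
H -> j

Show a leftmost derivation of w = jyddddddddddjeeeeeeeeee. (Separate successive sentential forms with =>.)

S => jyA   [S -> j y A]
jyA => jydAe   [A -> d A e]
jydAe => jyddAee   [A -> d A e]
jyddAee => jydddAeee   [A -> d A e]
jydddAeee => jyddddAeeee   [A -> d A e]
jyddddAeeee => jydddddAeeeee   [A -> d A e]
jydddddAeeeee => jyddddddAeeeeee   [A -> d A e]
jyddddddAeeeeee => jydddddddAeeeeeee   [A -> d A e]
jydddddddAeeeeeee => jyddddddddAeeeeeeee   [A -> d A e]
jyddddddddAeeeeeeee => jydddddddddAeeeeeeeee   [A -> d A e]
jydddddddddAeeeeeeeee => jyddddddddddAeeeeeeeeee   [A -> d A e]
jyddddddddddAeeeeeeeeee => jyddddddddddjeeeeeeeeee   [A -> j]

S => jyA => jydAe => jyddAee => jydddAeee => jyddddAeeee => jydddddAeeeee => jyddddddAeeeeee => jydddddddAeeeeeee => jyddddddddAeeeeeeee => jydddddddddAeeeeeeeee => jyddddddddddAeeeeeeeeee => jyddddddddddjeeeeeeeeee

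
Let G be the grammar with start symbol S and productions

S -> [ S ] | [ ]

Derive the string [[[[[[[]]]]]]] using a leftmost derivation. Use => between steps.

S => [S]   [S -> [ S ]]
[S] => [[S]]   [S -> [ S ]]
[[S]] => [[[S]]]   [S -> [ S ]]
[[[S]]] => [[[[S]]]]   [S -> [ S ]]
[[[[S]]]] => [[[[[S]]]]]   [S -> [ S ]]
[[[[[S]]]]] => [[[[[[S]]]]]]   [S -> [ S ]]
[[[[[[S]]]]]] => [[[[[[[]]]]]]]   [S -> [ ]]

S => [S] => [[S]] => [[[S]]] => [[[[S]]]] => [[[[[S]]]]] => [[[[[[S]]]]]] => [[[[[[[]]]]]]]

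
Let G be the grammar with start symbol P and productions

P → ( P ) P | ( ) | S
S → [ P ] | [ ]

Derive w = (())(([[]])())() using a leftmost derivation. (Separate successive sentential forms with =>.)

P => (P)P   [P → ( P ) P]
(P)P => (())P   [P → ( )]
(())P => (())(P)P   [P → ( P ) P]
(())(P)P => (())((P)P)P   [P → ( P ) P]
(())((P)P)P => (())((S)P)P   [P → S]
(())((S)P)P => (())(([P])P)P   [S → [ P ]]
(())(([P])P)P => (())(([S])P)P   [P → S]
(())(([S])P)P => (())(([[]])P)P   [S → [ ]]
(())(([[]])P)P => (())(([[]])())P   [P → ( )]
(())(([[]])())P => (())(([[]])())()   [P → ( )]

P=>(P)P=>(())P=>(())(P)P=>(())((P)P)P=>(())((S)P)P=>(())(([P])P)P=>(())(([S])P)P=>(())(([[]])P)P=>(())(([[]])())P=>(())(([[]])())()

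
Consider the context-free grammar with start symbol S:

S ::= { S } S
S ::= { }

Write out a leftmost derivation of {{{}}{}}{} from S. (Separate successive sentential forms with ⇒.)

S ⇒ {S}S   [S ::= { S } S]
{S}S ⇒ {{S}S}S   [S ::= { S } S]
{{S}S}S ⇒ {{{}}S}S   [S ::= { }]
{{{}}S}S ⇒ {{{}}{}}S   [S ::= { }]
{{{}}{}}S ⇒ {{{}}{}}{}   [S ::= { }]

S ⇒ {S}S ⇒ {{S}S}S ⇒ {{{}}S}S ⇒ {{{}}{}}S ⇒ {{{}}{}}{}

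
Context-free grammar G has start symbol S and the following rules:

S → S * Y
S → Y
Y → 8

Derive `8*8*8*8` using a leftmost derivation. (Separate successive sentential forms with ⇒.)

S ⇒ S*Y   [S → S * Y]
S*Y ⇒ S*Y*Y   [S → S * Y]
S*Y*Y ⇒ S*Y*Y*Y   [S → S * Y]
S*Y*Y*Y ⇒ Y*Y*Y*Y   [S → Y]
Y*Y*Y*Y ⇒ 8*Y*Y*Y   [Y → 8]
8*Y*Y*Y ⇒ 8*8*Y*Y   [Y → 8]
8*8*Y*Y ⇒ 8*8*8*Y   [Y → 8]
8*8*8*Y ⇒ 8*8*8*8   [Y → 8]

S ⇒ S*Y ⇒ S*Y*Y ⇒ S*Y*Y*Y ⇒ Y*Y*Y*Y ⇒ 8*Y*Y*Y ⇒ 8*8*Y*Y ⇒ 8*8*8*Y ⇒ 8*8*8*8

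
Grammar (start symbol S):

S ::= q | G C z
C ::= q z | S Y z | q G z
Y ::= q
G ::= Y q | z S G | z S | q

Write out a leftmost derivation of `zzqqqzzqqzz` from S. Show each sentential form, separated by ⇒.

S ⇒ GCz   [S ::= G C z]
GCz ⇒ zSGCz   [G ::= z S G]
zSGCz ⇒ zGCzGCz   [S ::= G C z]
zGCzGCz ⇒ zzSGCzGCz   [G ::= z S G]
zzSGCzGCz ⇒ zzqGCzGCz   [S ::= q]
zzqGCzGCz ⇒ zzqqCzGCz   [G ::= q]
zzqqCzGCz ⇒ zzqqqzzGCz   [C ::= q z]
zzqqqzzGCz ⇒ zzqqqzzqCz   [G ::= q]
zzqqqzzqCz ⇒ zzqqqzzqqzz   [C ::= q z]

S ⇒ GCz ⇒ zSGCz ⇒ zGCzGCz ⇒ zzSGCzGCz ⇒ zzqGCzGCz ⇒ zzqqCzGCz ⇒ zzqqqzzGCz ⇒ zzqqqzzqCz ⇒ zzqqqzzqqzz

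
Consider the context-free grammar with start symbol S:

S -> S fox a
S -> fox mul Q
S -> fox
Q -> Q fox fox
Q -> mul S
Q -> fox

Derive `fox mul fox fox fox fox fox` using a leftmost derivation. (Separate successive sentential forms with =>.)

S => fox mul Q => fox mul Q fox fox => fox mul Q fox fox fox fox => fox mul fox fox fox fox fox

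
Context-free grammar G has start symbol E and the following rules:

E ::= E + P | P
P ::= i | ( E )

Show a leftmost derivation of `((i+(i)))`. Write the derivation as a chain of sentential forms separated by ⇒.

E ⇒ P   [E ::= P]
P ⇒ (E)   [P ::= ( E )]
(E) ⇒ (P)   [E ::= P]
(P) ⇒ ((E))   [P ::= ( E )]
((E)) ⇒ ((E+P))   [E ::= E + P]
((E+P)) ⇒ ((P+P))   [E ::= P]
((P+P)) ⇒ ((i+P))   [P ::= i]
((i+P)) ⇒ ((i+(E)))   [P ::= ( E )]
((i+(E))) ⇒ ((i+(P)))   [E ::= P]
((i+(P))) ⇒ ((i+(i)))   [P ::= i]

E ⇒ P ⇒ (E) ⇒ (P) ⇒ ((E)) ⇒ ((E+P)) ⇒ ((P+P)) ⇒ ((i+P)) ⇒ ((i+(E))) ⇒ ((i+(P))) ⇒ ((i+(i)))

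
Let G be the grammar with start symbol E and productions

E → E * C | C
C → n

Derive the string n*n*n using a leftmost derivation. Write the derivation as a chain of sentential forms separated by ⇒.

E ⇒ E*C ⇒ E*C*C ⇒ C*C*C ⇒ n*C*C ⇒ n*n*C ⇒ n*n*n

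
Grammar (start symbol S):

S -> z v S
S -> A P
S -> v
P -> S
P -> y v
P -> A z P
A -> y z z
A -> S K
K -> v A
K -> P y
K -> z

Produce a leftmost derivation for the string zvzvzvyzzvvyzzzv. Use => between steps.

S => zvS => zvzvS => zvzvzvS => zvzvzvAP => zvzvzvyzzP => zvzvzvyzzAzP => zvzvzvyzzSKzP => zvzvzvyzzvKzP => zvzvzvyzzvvAzP => zvzvzvyzzvvyzzzP => zvzvzvyzzvvyzzzS => zvzvzvyzzvvyzzzv

S => zvS   [S -> z v S]
zvS => zvzvS   [S -> z v S]
zvzvS => zvzvzvS   [S -> z v S]
zvzvzvS => zvzvzvAP   [S -> A P]
zvzvzvAP => zvzvzvyzzP   [A -> y z z]
zvzvzvyzzP => zvzvzvyzzAzP   [P -> A z P]
zvzvzvyzzAzP => zvzvzvyzzSKzP   [A -> S K]
zvzvzvyzzSKzP => zvzvzvyzzvKzP   [S -> v]
zvzvzvyzzvKzP => zvzvzvyzzvvAzP   [K -> v A]
zvzvzvyzzvvAzP => zvzvzvyzzvvyzzzP   [A -> y z z]
zvzvzvyzzvvyzzzP => zvzvzvyzzvvyzzzS   [P -> S]
zvzvzvyzzvvyzzzS => zvzvzvyzzvvyzzzv   [S -> v]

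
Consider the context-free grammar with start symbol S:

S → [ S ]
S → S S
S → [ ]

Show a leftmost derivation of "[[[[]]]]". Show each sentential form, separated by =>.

S => [S] => [[S]] => [[[S]]] => [[[[]]]]

S => [S]   [S → [ S ]]
[S] => [[S]]   [S → [ S ]]
[[S]] => [[[S]]]   [S → [ S ]]
[[[S]]] => [[[[]]]]   [S → [ ]]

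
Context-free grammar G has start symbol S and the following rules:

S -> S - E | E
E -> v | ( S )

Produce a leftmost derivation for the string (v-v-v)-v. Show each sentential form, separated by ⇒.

S ⇒ S-E   [S -> S - E]
S-E ⇒ E-E   [S -> E]
E-E ⇒ (S)-E   [E -> ( S )]
(S)-E ⇒ (S-E)-E   [S -> S - E]
(S-E)-E ⇒ (S-E-E)-E   [S -> S - E]
(S-E-E)-E ⇒ (E-E-E)-E   [S -> E]
(E-E-E)-E ⇒ (v-E-E)-E   [E -> v]
(v-E-E)-E ⇒ (v-v-E)-E   [E -> v]
(v-v-E)-E ⇒ (v-v-v)-E   [E -> v]
(v-v-v)-E ⇒ (v-v-v)-v   [E -> v]

S ⇒ S-E ⇒ E-E ⇒ (S)-E ⇒ (S-E)-E ⇒ (S-E-E)-E ⇒ (E-E-E)-E ⇒ (v-E-E)-E ⇒ (v-v-E)-E ⇒ (v-v-v)-E ⇒ (v-v-v)-v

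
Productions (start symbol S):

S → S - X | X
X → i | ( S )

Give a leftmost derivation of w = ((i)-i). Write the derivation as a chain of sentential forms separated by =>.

S=>X=>(S)=>(S-X)=>(X-X)=>((S)-X)=>((X)-X)=>((i)-X)=>((i)-i)

S => X   [S → X]
X => (S)   [X → ( S )]
(S) => (S-X)   [S → S - X]
(S-X) => (X-X)   [S → X]
(X-X) => ((S)-X)   [X → ( S )]
((S)-X) => ((X)-X)   [S → X]
((X)-X) => ((i)-X)   [X → i]
((i)-X) => ((i)-i)   [X → i]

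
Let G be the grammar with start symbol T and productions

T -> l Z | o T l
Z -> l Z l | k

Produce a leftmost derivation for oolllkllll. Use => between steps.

T=>oTl=>ooTll=>oolZll=>oollZlll=>oolllZllll=>oolllkllll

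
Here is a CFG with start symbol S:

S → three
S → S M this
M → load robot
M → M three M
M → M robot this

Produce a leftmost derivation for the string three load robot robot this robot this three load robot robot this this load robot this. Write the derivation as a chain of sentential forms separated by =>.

S => S M this => S M this M this => three M this M this => three M robot this this M this => three M three M robot this this M this => three M robot this three M robot this this M this => three M robot this robot this three M robot this this M this => three load robot robot this robot this three M robot this this M this => three load robot robot this robot this three load robot robot this this M this => three load robot robot this robot this three load robot robot this this load robot this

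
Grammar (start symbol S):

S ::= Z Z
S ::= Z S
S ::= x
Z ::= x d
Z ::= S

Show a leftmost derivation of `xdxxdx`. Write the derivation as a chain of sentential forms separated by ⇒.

S ⇒ ZS ⇒ xdS ⇒ xdZS ⇒ xdSS ⇒ xdZZS ⇒ xdSZS ⇒ xdxZS ⇒ xdxxdS ⇒ xdxxdx

S ⇒ ZS   [S ::= Z S]
ZS ⇒ xdS   [Z ::= x d]
xdS ⇒ xdZS   [S ::= Z S]
xdZS ⇒ xdSS   [Z ::= S]
xdSS ⇒ xdZZS   [S ::= Z Z]
xdZZS ⇒ xdSZS   [Z ::= S]
xdSZS ⇒ xdxZS   [S ::= x]
xdxZS ⇒ xdxxdS   [Z ::= x d]
xdxxdS ⇒ xdxxdx   [S ::= x]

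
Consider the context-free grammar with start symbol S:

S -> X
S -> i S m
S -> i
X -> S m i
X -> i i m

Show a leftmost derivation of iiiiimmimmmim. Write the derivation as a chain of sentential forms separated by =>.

S=>iSm=>iXm=>iSmim=>iiSmmim=>iiiSmmmim=>iiiXmmmim=>iiiSmimmmim=>iiiXmimmmim=>iiiiimmimmmim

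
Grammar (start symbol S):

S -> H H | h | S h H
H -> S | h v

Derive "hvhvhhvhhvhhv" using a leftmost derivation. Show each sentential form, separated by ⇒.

S ⇒ ShH ⇒ ShHhH ⇒ ShHhHhH ⇒ HHhHhHhH ⇒ hvHhHhHhH ⇒ hvhvhHhHhH ⇒ hvhvhhvhHhH ⇒ hvhvhhvhhvhH ⇒ hvhvhhvhhvhhv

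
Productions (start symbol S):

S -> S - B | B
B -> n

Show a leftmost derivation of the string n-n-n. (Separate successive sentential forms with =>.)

S=>S-B=>S-B-B=>B-B-B=>n-B-B=>n-n-B=>n-n-n

S => S-B   [S -> S - B]
S-B => S-B-B   [S -> S - B]
S-B-B => B-B-B   [S -> B]
B-B-B => n-B-B   [B -> n]
n-B-B => n-n-B   [B -> n]
n-n-B => n-n-n   [B -> n]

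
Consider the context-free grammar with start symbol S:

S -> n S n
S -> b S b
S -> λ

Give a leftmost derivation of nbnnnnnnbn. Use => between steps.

S=>nSn=>nbSbn=>nbnSnbn=>nbnnSnnbn=>nbnnnSnnnbn=>nbnnnnnnbn

S => nSn   [S -> n S n]
nSn => nbSbn   [S -> b S b]
nbSbn => nbnSnbn   [S -> n S n]
nbnSnbn => nbnnSnnbn   [S -> n S n]
nbnnSnnbn => nbnnnSnnnbn   [S -> n S n]
nbnnnSnnnbn => nbnnnnnnbn   [S -> λ]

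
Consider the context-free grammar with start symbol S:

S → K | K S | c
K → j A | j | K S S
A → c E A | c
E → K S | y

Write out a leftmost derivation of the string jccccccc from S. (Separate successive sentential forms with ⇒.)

S ⇒ KS ⇒ KSSS ⇒ KSSSSS ⇒ KSSSSSSS ⇒ jSSSSSSS ⇒ jcSSSSSS ⇒ jccSSSSS ⇒ jcccSSSS ⇒ jccccSSS ⇒ jcccccSS ⇒ jccccccS ⇒ jccccccc

S ⇒ KS   [S → K S]
KS ⇒ KSSS   [K → K S S]
KSSS ⇒ KSSSSS   [K → K S S]
KSSSSS ⇒ KSSSSSSS   [K → K S S]
KSSSSSSS ⇒ jSSSSSSS   [K → j]
jSSSSSSS ⇒ jcSSSSSS   [S → c]
jcSSSSSS ⇒ jccSSSSS   [S → c]
jccSSSSS ⇒ jcccSSSS   [S → c]
jcccSSSS ⇒ jccccSSS   [S → c]
jccccSSS ⇒ jcccccSS   [S → c]
jcccccSS ⇒ jccccccS   [S → c]
jccccccS ⇒ jccccccc   [S → c]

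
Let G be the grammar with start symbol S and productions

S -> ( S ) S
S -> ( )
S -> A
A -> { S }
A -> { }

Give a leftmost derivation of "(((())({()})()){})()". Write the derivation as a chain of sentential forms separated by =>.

S => (S)S   [S -> ( S ) S]
(S)S => ((S)S)S   [S -> ( S ) S]
((S)S)S => (((S)S)S)S   [S -> ( S ) S]
(((S)S)S)S => (((())S)S)S   [S -> ( )]
(((())S)S)S => (((())(S)S)S)S   [S -> ( S ) S]
(((())(S)S)S)S => (((())(A)S)S)S   [S -> A]
(((())(A)S)S)S => (((())({S})S)S)S   [A -> { S }]
(((())({S})S)S)S => (((())({()})S)S)S   [S -> ( )]
(((())({()})S)S)S => (((())({()})())S)S   [S -> ( )]
(((())({()})())S)S => (((())({()})())A)S   [S -> A]
(((())({()})())A)S => (((())({()})()){})S   [A -> { }]
(((())({()})()){})S => (((())({()})()){})()   [S -> ( )]

S=>(S)S=>((S)S)S=>(((S)S)S)S=>(((())S)S)S=>(((())(S)S)S)S=>(((())(A)S)S)S=>(((())({S})S)S)S=>(((())({()})S)S)S=>(((())({()})())S)S=>(((())({()})())A)S=>(((())({()})()){})S=>(((())({()})()){})()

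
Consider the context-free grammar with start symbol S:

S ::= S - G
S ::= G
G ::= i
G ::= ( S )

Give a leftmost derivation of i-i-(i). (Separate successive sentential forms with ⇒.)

S ⇒ S-G ⇒ S-G-G ⇒ G-G-G ⇒ i-G-G ⇒ i-i-G ⇒ i-i-(S) ⇒ i-i-(G) ⇒ i-i-(i)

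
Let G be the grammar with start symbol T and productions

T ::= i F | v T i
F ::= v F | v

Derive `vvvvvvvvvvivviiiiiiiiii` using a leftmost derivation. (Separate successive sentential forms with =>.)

T=>vTi=>vvTii=>vvvTiii=>vvvvTiiii=>vvvvvTiiiii=>vvvvvvTiiiiii=>vvvvvvvTiiiiiii=>vvvvvvvvTiiiiiiii=>vvvvvvvvvTiiiiiiiii=>vvvvvvvvvvTiiiiiiiiii=>vvvvvvvvvviFiiiiiiiiii=>vvvvvvvvvvivFiiiiiiiiii=>vvvvvvvvvvivviiiiiiiiii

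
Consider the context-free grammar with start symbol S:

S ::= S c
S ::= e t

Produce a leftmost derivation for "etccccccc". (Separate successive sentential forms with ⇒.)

S ⇒ Sc ⇒ Scc ⇒ Sccc ⇒ Scccc ⇒ Sccccc ⇒ Scccccc ⇒ Sccccccc ⇒ etccccccc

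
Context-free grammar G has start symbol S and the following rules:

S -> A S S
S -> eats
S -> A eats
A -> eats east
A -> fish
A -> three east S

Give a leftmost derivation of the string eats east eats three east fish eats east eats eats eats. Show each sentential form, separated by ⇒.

S ⇒ A S S   [S -> A S S]
A S S ⇒ eats east S S   [A -> eats east]
eats east S S ⇒ eats east eats S   [S -> eats]
eats east eats S ⇒ eats east eats A eats   [S -> A eats]
eats east eats A eats ⇒ eats east eats three east S eats   [A -> three east S]
eats east eats three east S eats ⇒ eats east eats three east A S S eats   [S -> A S S]
eats east eats three east A S S eats ⇒ eats east eats three east fish S S eats   [A -> fish]
eats east eats three east fish S S eats ⇒ eats east eats three east fish A eats S eats   [S -> A eats]
eats east eats three east fish A eats S eats ⇒ eats east eats three east fish eats east eats S eats   [A -> eats east]
eats east eats three east fish eats east eats S eats ⇒ eats east eats three east fish eats east eats eats eats   [S -> eats]

S ⇒ A S S ⇒ eats east S S ⇒ eats east eats S ⇒ eats east eats A eats ⇒ eats east eats three east S eats ⇒ eats east eats three east A S S eats ⇒ eats east eats three east fish S S eats ⇒ eats east eats three east fish A eats S eats ⇒ eats east eats three east fish eats east eats S eats ⇒ eats east eats three east fish eats east eats eats eats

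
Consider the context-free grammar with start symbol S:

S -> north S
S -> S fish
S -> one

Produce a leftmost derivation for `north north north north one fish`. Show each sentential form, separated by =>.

S => north S => north north S => north north north S => north north north north S => north north north north S fish => north north north north one fish

S => north S   [S -> north S]
north S => north north S   [S -> north S]
north north S => north north north S   [S -> north S]
north north north S => north north north north S   [S -> north S]
north north north north S => north north north north S fish   [S -> S fish]
north north north north S fish => north north north north one fish   [S -> one]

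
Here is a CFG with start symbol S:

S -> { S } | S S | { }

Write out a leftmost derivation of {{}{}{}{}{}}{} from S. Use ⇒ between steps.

S⇒SS⇒{S}S⇒{SS}S⇒{SSS}S⇒{SSSS}S⇒{SSSSS}S⇒{{}SSSS}S⇒{{}{}SSS}S⇒{{}{}{}SS}S⇒{{}{}{}{}S}S⇒{{}{}{}{}{}}S⇒{{}{}{}{}{}}{}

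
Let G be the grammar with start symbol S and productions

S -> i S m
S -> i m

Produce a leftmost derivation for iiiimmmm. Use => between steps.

S => iSm => iiSmm => iiiSmmm => iiiimmmm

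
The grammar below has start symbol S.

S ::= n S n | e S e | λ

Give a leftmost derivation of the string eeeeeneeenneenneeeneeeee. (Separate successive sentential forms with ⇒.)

S⇒eSe⇒eeSee⇒eeeSeee⇒eeeeSeeee⇒eeeeeSeeeee⇒eeeeenSneeeee⇒eeeeeneSeneeeee⇒eeeeeneeSeeneeeee⇒eeeeeneeeSeeeneeeee⇒eeeeeneeenSneeeneeeee⇒eeeeeneeennSnneeeneeeee⇒eeeeeneeenneSenneeeneeeee⇒eeeeeneeenneenneeeneeeee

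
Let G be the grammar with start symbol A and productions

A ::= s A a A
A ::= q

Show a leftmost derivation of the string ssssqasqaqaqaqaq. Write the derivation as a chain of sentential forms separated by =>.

A => sAaA => ssAaAaA => sssAaAaAaA => ssssAaAaAaAaA => ssssqaAaAaAaA => ssssqasAaAaAaAaA => ssssqasqaAaAaAaA => ssssqasqaqaAaAaA => ssssqasqaqaqaAaA => ssssqasqaqaqaqaA => ssssqasqaqaqaqaq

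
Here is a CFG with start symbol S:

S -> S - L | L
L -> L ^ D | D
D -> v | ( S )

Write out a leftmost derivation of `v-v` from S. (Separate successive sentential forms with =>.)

S => S-L   [S -> S - L]
S-L => L-L   [S -> L]
L-L => D-L   [L -> D]
D-L => v-L   [D -> v]
v-L => v-D   [L -> D]
v-D => v-v   [D -> v]

S => S-L => L-L => D-L => v-L => v-D => v-v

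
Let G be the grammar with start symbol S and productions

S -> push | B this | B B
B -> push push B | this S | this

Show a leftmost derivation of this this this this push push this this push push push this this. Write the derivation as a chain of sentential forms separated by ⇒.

S ⇒ B this ⇒ this S this ⇒ this B B this ⇒ this this S B this ⇒ this this B B B this ⇒ this this this B B this ⇒ this this this this S B this ⇒ this this this this B B B this ⇒ this this this this push push B B B this ⇒ this this this this push push this B B this ⇒ this this this this push push this this S B this ⇒ this this this this push push this this push B this ⇒ this this this this push push this this push push push B this ⇒ this this this this push push this this push push push this this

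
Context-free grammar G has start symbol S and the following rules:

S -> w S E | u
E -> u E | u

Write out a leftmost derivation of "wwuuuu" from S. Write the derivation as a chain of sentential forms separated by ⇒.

S ⇒ wSE ⇒ wwSEE ⇒ wwuEE ⇒ wwuuEE ⇒ wwuuuE ⇒ wwuuuu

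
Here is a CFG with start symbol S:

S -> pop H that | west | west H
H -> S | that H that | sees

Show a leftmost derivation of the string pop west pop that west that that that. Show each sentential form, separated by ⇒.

S ⇒ pop H that ⇒ pop S that ⇒ pop west H that ⇒ pop west S that ⇒ pop west pop H that that ⇒ pop west pop that H that that that ⇒ pop west pop that S that that that ⇒ pop west pop that west that that that

S ⇒ pop H that   [S -> pop H that]
pop H that ⇒ pop S that   [H -> S]
pop S that ⇒ pop west H that   [S -> west H]
pop west H that ⇒ pop west S that   [H -> S]
pop west S that ⇒ pop west pop H that that   [S -> pop H that]
pop west pop H that that ⇒ pop west pop that H that that that   [H -> that H that]
pop west pop that H that that that ⇒ pop west pop that S that that that   [H -> S]
pop west pop that S that that that ⇒ pop west pop that west that that that   [S -> west]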